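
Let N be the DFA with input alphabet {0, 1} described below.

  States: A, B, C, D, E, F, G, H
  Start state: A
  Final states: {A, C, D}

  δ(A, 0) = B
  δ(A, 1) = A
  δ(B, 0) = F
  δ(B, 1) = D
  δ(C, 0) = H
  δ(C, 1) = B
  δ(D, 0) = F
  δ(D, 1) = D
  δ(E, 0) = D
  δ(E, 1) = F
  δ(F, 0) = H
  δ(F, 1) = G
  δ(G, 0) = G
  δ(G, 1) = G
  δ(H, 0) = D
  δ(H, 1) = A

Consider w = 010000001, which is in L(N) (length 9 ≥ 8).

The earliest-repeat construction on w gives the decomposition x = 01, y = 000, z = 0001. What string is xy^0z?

xy⁰z = xz = 01·0001 = 010001.
Reading y = 000 takes N from D back to D, so after x the machine is still in D, and z then leads to the accepting state D. Hence 010001 ∈ L(N).

010001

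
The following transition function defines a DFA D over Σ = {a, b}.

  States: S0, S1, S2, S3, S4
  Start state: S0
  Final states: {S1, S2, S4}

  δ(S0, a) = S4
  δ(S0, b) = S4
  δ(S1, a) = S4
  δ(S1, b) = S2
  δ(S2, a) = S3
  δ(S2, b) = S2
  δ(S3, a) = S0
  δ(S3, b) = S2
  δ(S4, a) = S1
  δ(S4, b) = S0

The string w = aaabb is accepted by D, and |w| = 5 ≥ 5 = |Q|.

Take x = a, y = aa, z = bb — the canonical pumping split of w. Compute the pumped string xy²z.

xy^2z = a·aa·aa·bb = aaaaabb.
Reading y = aa takes D from S4 back to S4, so after x·y·y the machine is still in S4, and z then leads to the accepting state S4. Hence aaaaabb ∈ L(D).

aaaaabb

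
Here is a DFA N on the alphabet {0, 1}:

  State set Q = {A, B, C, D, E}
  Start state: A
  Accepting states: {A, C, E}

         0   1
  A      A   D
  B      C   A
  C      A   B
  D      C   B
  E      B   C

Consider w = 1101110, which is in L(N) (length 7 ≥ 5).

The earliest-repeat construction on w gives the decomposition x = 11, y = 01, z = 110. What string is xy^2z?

110101110

xy^2z = 11·01·01·110 = 110101110.
Reading y = 01 takes N from B back to B, so after x·y·y the machine is still in B, and z then leads to the accepting state C. Hence 110101110 ∈ L(N).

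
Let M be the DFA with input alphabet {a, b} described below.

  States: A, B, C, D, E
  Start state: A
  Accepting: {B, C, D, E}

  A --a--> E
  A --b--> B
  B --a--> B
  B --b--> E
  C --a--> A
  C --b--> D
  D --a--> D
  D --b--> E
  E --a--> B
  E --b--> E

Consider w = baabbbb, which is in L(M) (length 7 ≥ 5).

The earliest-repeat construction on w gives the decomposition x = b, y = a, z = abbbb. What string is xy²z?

xy^2z = b·a·a·abbbb = baaabbbb.
Reading y = a takes M from B back to B, so after x·y·y the machine is still in B, and z then leads to the accepting state E. Hence baaabbbb ∈ L(M).

baaabbbb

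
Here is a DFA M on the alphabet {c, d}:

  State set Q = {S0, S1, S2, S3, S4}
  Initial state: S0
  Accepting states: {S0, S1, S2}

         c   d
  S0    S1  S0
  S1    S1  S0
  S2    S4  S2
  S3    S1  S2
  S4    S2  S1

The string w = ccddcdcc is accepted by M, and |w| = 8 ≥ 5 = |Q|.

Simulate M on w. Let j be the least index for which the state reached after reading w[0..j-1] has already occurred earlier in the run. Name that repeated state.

State sequence: S0 -c-> S1 -c-> S1 -d-> S0 -d-> S0 -c-> S1 -d-> S0 -c-> S1 -c-> S1
First repeat at step 2: S1 was already visited.

The earliest repeat is at step j = 2: M is in S1, which it already visited at step i = 1.
Since M has 5 states, any run of length ≥ 5 visits 5+1 states, so by pigeonhole some state repeats within the first 5 steps — that repeat gives the pumpable loop.

S1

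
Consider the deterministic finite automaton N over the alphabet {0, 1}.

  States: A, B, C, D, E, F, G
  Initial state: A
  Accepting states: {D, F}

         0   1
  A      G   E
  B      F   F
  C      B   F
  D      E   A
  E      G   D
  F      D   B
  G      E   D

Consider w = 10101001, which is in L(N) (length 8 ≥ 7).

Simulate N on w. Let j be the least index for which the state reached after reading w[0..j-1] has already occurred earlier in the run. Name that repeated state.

E

State sequence: A -1-> E -0-> G -1-> D -0-> E -1-> D -0-> E -0-> G -1-> D
First repeat at step 4: E was already visited.

The earliest repeat is at step j = 4: N is in E, which it already visited at step i = 1.
Since N has 7 states, any run of length ≥ 7 visits 7+1 states, so by pigeonhole some state repeats within the first 7 steps — that repeat gives the pumpable loop.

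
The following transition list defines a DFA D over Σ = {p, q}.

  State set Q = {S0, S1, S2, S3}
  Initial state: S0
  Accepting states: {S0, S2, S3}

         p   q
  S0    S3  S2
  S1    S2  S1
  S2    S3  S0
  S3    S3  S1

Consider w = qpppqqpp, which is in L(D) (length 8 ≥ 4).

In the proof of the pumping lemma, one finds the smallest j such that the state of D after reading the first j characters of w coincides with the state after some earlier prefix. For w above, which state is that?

S3

Run of D on w = q p p p q q p p:
  step 0: S0  (start)
  step 1: S2  (read q: S0→S2)
  step 2: S3  (read p: S2→S3)
  step 3: S3  (read p: S3→S3)   ← first repeat (S3 seen earlier)
  step 4: S3  (read p: S3→S3)
  step 5: S1  (read q: S3→S1)
  step 6: S1  (read q: S1→S1)
  step 7: S2  (read p: S1→S2)
  step 8: S3  (read p: S2→S3)

The earliest repeat is at step j = 3: D is in S3, which it already visited at step i = 2.
Pumping length from the standard proof: p = 4 (the number of states). The repeated state found above gives |xy| = j ≤ 4 and |y| = j − i ≥ 1.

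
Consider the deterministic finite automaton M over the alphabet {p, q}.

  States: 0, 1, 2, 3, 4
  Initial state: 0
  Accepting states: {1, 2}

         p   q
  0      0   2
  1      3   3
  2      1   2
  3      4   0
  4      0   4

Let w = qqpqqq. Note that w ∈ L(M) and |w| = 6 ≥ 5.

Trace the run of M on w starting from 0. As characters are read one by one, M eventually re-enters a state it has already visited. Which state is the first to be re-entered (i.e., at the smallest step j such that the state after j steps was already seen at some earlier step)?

2

State sequence: 0 -q-> 2 -q-> 2 -p-> 1 -q-> 3 -q-> 0 -q-> 2
First repeat at step 2: 2 was already visited.

The earliest repeat is at step j = 2: M is in 2, which it already visited at step i = 1.
Pumping length from the standard proof: p = 5 (the number of states). The repeated state found above gives |xy| = j ≤ 5 and |y| = j − i ≥ 1.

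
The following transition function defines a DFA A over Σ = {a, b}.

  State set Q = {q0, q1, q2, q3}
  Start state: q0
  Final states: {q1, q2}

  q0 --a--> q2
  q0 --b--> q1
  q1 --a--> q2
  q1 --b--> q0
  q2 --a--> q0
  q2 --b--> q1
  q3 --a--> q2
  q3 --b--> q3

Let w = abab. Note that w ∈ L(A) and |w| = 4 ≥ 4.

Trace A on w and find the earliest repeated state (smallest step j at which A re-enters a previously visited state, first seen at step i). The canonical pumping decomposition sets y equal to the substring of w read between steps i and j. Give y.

Run of A on w = a b a b:
  step 0: q0  (start)
  step 1: q2  (read a: q0→q2)
  step 2: q1  (read b: q2→q1)
  step 3: q2  (read a: q1→q2)   ← first repeat (q2 seen earlier)
  step 4: q1  (read b: q2→q1)

So i = 1, j = 3, giving x = w[0:1] = a, y = w[1:3] = ba, z = w[3:4] = b.
Check: |xy| = 3 ≤ 4 and |y| = 2 ≥ 1. Reading y takes A from q2 back to q2, so every xyⁱz is accepted.
Pumping length from the standard proof: p = 4 (the number of states). The repeated state found above gives |xy| = j ≤ 4 and |y| = j − i ≥ 1.

ba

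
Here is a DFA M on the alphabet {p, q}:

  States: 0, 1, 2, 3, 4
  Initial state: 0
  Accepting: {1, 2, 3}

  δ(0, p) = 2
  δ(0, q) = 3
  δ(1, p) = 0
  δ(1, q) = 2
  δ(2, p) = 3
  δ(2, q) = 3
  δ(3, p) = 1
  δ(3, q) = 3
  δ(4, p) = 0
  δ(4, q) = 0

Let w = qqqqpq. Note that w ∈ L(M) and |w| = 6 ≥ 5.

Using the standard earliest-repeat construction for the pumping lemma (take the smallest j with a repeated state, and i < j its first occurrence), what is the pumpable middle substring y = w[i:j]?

Run of M on w = q q q q p q:
  step 0: 0  (start)
  step 1: 3  (read q: 0→3)
  step 2: 3  (read q: 3→3)   ← first repeat (3 seen earlier)
  step 3: 3  (read q: 3→3)
  step 4: 3  (read q: 3→3)
  step 5: 1  (read p: 3→1)
  step 6: 2  (read q: 1→2)

So i = 1, j = 2, giving x = w[0:1] = q, y = w[1:2] = q, z = w[2:6] = qqpq.
Check: |xy| = 2 ≤ 5 and |y| = 1 ≥ 1. Reading y takes M from 3 back to 3, so every xyⁱz is accepted.
Pumping length from the standard proof: p = 5 (the number of states). The repeated state found above gives |xy| = j ≤ 5 and |y| = j − i ≥ 1.

q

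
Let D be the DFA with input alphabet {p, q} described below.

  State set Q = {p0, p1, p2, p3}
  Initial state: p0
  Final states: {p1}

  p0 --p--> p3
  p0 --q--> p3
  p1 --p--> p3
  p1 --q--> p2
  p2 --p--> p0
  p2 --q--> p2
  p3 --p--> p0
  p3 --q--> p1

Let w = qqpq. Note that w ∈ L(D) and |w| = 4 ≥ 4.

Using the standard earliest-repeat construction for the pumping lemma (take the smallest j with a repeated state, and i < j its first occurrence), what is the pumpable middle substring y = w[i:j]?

Run of D on w = q q p q:
  step 0: p0  (start)
  step 1: p3  (read q: p0→p3)
  step 2: p1  (read q: p3→p1)
  step 3: p3  (read p: p1→p3)   ← first repeat (p3 seen earlier)
  step 4: p1  (read q: p3→p1)

So i = 1, j = 3, giving x = w[0:1] = q, y = w[1:3] = qp, z = w[3:4] = q.
Check: |xy| = 3 ≤ 4 and |y| = 2 ≥ 1. Reading y takes D from p3 back to p3, so every xyⁱz is accepted.

qp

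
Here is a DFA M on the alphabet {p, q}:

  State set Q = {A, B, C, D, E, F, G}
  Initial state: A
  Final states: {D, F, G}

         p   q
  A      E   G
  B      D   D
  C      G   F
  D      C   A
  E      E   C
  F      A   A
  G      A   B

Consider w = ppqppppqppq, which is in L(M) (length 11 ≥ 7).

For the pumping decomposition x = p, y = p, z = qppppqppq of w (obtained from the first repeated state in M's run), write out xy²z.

pppqppppqppq

xy^2z = p·p·p·qppppqppq = pppqppppqppq.
Reading y = p takes M from E back to E, so after x·y·y the machine is still in E, and z then leads to the accepting state G. Hence pppqppppqppq ∈ L(M).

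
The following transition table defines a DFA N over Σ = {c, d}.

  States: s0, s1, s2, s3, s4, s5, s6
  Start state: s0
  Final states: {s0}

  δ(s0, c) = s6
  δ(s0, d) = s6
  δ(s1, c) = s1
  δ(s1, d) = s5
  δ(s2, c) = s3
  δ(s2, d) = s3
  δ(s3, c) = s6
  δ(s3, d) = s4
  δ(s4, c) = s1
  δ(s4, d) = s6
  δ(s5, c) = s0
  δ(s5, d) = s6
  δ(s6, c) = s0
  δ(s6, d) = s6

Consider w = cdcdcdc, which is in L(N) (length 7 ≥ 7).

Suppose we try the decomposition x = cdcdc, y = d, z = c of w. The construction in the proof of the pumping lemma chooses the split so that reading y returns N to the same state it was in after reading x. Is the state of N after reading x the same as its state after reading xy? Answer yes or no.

no

State sequence: s0 -c-> s6 -d-> s6 -c-> s0 -d-> s6 -c-> s0 -d-> s6

After x (step 5): s0. After xy (step 6): s6.
They differ (s0 ≠ s6), so y is not a cycle from the state after x; this split is not the one the pumping-lemma construction produces, and pumping y need not keep the string in L(N).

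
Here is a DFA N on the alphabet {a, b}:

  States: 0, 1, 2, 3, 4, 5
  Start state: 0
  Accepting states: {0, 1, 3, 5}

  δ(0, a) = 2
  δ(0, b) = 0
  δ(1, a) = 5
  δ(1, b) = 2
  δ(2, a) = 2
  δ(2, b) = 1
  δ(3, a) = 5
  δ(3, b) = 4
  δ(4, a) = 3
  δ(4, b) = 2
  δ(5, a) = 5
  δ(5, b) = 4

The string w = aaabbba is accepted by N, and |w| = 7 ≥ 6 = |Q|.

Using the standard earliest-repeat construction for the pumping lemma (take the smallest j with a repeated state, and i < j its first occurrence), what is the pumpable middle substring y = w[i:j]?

a

Run of N on w = a a a b b b a:
  step 0: 0  (start)
  step 1: 2  (read a: 0→2)
  step 2: 2  (read a: 2→2)   ← first repeat (2 seen earlier)
  step 3: 2  (read a: 2→2)
  step 4: 1  (read b: 2→1)
  step 5: 2  (read b: 1→2)
  step 6: 1  (read b: 2→1)
  step 7: 5  (read a: 1→5)

So i = 1, j = 2, giving x = w[0:1] = a, y = w[1:2] = a, z = w[2:7] = abbba.
Check: |xy| = 2 ≤ 6 and |y| = 1 ≥ 1. Reading y takes N from 2 back to 2, so every xyⁱz is accepted.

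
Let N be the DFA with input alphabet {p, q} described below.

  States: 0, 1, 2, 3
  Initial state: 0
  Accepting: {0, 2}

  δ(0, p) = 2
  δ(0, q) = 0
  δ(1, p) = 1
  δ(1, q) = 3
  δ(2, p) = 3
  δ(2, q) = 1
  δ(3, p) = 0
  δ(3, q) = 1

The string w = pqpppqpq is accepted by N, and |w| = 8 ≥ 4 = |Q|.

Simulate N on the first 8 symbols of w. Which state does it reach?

0

State sequence: 0 -p-> 2 -q-> 1 -p-> 1 -p-> 1 -p-> 1 -q-> 3 -p-> 0 -q-> 0

After reading 8 characters, N is in state 0.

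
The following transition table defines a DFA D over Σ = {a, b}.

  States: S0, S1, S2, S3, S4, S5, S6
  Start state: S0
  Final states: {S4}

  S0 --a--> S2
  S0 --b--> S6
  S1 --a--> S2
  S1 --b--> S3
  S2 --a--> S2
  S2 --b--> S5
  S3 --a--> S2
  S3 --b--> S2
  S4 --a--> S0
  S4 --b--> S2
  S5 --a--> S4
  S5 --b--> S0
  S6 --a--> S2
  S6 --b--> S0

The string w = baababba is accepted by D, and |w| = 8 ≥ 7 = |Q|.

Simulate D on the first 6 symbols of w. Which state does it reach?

S2

Run of D on the first 6 characters of w = b a a b a b:
  step 0: S0  (start)
  step 1: S6  (read b: S0→S6)
  step 2: S2  (read a: S6→S2)
  step 3: S2  (read a: S2→S2)
  step 4: S5  (read b: S2→S5)
  step 5: S4  (read a: S5→S4)
  step 6: S2  (read b: S4→S2)

After reading 6 characters, D is in state S2.
(This kind of state-tracing is the core of the pumping-lemma construction: with 7 states, pigeonhole forces a repeat within the first 7 steps.)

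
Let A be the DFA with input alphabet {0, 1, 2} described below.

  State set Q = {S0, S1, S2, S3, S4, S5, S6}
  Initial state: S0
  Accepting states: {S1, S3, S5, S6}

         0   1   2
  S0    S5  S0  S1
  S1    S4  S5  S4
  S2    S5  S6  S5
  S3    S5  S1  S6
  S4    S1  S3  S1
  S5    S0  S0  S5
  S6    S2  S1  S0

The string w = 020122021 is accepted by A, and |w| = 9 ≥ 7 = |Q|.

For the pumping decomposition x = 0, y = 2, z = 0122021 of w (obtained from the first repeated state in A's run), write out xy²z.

xy^2z = 0·2·2·0122021 = 0220122021.
Reading y = 2 takes A from S5 back to S5, so after x·y·y the machine is still in S5, and z then leads to the accepting state S3. Hence 0220122021 ∈ L(A).

0220122021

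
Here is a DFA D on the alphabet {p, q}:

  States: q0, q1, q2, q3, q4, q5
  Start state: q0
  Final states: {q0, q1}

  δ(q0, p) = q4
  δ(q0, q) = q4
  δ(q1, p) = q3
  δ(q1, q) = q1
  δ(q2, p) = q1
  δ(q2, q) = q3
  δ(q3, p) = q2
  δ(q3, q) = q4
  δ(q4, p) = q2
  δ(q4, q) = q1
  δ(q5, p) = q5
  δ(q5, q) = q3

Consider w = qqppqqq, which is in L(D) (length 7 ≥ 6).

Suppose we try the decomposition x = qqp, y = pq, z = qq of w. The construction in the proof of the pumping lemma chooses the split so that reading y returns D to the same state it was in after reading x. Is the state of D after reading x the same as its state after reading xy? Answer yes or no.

yes

Run of D on the first 5 characters of w = q q p p q:
  step 0: q0  (start)
  step 1: q4  (read q: q0→q4)
  step 2: q1  (read q: q4→q1)
  step 3: q3  (read p: q1→q3)
  step 4: q2  (read p: q3→q2)
  step 5: q3  (read q: q2→q3)

After x (step 3): q3. After xy (step 5): q3.
They match, so y = pq drives D around a cycle from q3 back to itself; pumping y any number of times keeps D in q3 before reading z, and xyⁱz ∈ L(D) for every i ≥ 0.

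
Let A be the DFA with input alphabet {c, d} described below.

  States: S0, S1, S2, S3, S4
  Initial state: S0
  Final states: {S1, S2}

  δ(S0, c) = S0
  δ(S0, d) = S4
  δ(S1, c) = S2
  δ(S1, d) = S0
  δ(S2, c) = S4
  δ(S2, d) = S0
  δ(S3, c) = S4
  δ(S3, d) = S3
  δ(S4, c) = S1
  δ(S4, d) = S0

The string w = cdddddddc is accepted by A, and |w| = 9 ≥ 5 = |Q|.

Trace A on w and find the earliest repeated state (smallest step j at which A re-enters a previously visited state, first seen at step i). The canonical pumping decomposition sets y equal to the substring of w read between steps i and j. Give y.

State sequence: S0 -c-> S0 -d-> S4 -d-> S0 -d-> S4 -d-> S0 -d-> S4 -d-> S0 -d-> S4 -c-> S1
First repeat at step 1: S0 was already visited.

So i = 0, j = 1, giving x = w[0:0] = ε, y = w[0:1] = c, z = w[1:9] = dddddddc.
Check: |xy| = 1 ≤ 5 and |y| = 1 ≥ 1. Reading y takes A from S0 back to S0, so every xyⁱz is accepted.

c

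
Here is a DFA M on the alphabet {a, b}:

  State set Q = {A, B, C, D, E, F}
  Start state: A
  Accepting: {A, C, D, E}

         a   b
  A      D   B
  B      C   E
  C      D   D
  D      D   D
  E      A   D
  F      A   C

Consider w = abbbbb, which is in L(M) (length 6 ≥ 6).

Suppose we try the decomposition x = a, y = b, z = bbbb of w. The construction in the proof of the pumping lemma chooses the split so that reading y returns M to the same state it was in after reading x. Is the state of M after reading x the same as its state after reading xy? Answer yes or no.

yes

Run of M on the first 2 characters of w = a b:
  step 0: A  (start)
  step 1: D  (read a: A→D)
  step 2: D  (read b: D→D)

After x (step 1): D. After xy (step 2): D.
They match, so y = b drives M around a cycle from D back to itself; pumping y any number of times keeps M in D before reading z, and xyⁱz ∈ L(M) for every i ≥ 0.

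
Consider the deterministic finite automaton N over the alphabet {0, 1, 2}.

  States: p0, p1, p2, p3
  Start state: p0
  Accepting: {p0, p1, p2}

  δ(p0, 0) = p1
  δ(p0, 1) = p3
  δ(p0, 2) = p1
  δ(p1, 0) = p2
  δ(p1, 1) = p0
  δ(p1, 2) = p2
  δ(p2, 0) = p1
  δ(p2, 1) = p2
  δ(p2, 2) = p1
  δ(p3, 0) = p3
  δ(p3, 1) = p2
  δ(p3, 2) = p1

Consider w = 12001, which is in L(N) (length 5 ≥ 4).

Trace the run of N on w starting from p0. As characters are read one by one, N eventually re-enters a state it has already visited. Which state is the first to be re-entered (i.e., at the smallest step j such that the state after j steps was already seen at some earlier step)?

State sequence: p0 -1-> p3 -2-> p1 -0-> p2 -0-> p1 -1-> p0
First repeat at step 4: p1 was already visited.

The earliest repeat is at step j = 4: N is in p1, which it already visited at step i = 2.
With |Q| = 4, pigeonhole forces a state repeat no later than step 4; the substring read between the first and second visits to that state can be pumped.

p1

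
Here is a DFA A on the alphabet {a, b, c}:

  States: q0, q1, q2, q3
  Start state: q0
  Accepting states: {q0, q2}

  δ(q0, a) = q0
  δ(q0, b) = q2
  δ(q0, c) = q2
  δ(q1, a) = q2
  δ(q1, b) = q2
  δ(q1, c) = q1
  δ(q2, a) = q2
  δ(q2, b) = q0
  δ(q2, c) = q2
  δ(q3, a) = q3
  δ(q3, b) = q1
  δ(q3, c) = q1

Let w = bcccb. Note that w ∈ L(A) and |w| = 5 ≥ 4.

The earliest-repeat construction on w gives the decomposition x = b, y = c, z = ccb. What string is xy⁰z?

xy⁰z = xz = b·ccb = bccb.
Reading y = c takes A from q2 back to q2, so after x the machine is still in q2, and z then leads to the accepting state q0. Hence bccb ∈ L(A).

bccb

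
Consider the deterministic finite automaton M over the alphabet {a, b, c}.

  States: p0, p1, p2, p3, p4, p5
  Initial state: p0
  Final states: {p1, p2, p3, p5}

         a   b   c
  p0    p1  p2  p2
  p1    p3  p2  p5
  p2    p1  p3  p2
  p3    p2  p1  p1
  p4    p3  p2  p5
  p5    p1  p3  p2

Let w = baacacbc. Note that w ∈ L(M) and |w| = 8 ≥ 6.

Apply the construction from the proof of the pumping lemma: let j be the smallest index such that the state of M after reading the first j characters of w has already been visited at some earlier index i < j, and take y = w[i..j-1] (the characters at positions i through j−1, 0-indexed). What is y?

ac

State sequence: p0 -b-> p2 -a-> p1 -a-> p3 -c-> p1 -a-> p3 -c-> p1 -b-> p2 -c-> p2
First repeat at step 4: p1 was already visited.

So i = 2, j = 4, giving x = w[0:2] = ba, y = w[2:4] = ac, z = w[4:8] = acbc.
Check: |xy| = 4 ≤ 6 and |y| = 2 ≥ 1. Reading y takes M from p1 back to p1, so every xyⁱz is accepted.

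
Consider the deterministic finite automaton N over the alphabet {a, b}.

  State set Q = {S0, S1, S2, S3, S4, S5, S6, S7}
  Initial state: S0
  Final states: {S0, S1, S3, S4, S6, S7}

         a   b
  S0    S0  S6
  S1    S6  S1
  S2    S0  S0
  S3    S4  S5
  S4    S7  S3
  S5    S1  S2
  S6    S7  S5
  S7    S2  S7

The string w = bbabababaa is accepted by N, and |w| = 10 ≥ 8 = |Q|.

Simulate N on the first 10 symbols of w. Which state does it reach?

State sequence: S0 -b-> S6 -b-> S5 -a-> S1 -b-> S1 -a-> S6 -b-> S5 -a-> S1 -b-> S1 -a-> S6 -a-> S7

After reading 10 characters, N is in state S7.

S7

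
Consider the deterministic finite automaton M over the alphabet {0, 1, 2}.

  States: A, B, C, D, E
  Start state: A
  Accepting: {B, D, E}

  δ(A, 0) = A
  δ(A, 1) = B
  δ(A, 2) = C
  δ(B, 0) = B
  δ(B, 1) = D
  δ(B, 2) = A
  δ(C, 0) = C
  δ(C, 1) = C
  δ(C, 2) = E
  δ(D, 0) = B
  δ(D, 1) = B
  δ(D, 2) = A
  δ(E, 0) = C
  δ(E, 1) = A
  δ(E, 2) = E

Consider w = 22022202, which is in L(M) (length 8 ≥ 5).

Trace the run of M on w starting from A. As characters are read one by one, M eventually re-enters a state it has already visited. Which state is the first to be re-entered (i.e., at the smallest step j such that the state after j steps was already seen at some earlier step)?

C

State sequence: A -2-> C -2-> E -0-> C -2-> E -2-> E -2-> E -0-> C -2-> E
First repeat at step 3: C was already visited.

The earliest repeat is at step j = 3: M is in C, which it already visited at step i = 1.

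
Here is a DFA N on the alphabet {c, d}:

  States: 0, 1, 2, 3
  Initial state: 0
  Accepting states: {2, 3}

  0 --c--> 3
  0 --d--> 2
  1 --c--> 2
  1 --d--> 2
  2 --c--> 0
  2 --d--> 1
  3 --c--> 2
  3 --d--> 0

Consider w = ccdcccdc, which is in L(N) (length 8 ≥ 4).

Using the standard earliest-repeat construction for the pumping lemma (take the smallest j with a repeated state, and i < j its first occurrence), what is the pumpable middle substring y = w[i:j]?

dc

Run of N on w = c c d c c c d c:
  step 0: 0  (start)
  step 1: 3  (read c: 0→3)
  step 2: 2  (read c: 3→2)
  step 3: 1  (read d: 2→1)
  step 4: 2  (read c: 1→2)   ← first repeat (2 seen earlier)
  step 5: 0  (read c: 2→0)
  step 6: 3  (read c: 0→3)
  step 7: 0  (read d: 3→0)
  step 8: 3  (read c: 0→3)

So i = 2, j = 4, giving x = w[0:2] = cc, y = w[2:4] = dc, z = w[4:8] = ccdc.
Check: |xy| = 4 ≤ 4 and |y| = 2 ≥ 1. Reading y takes N from 2 back to 2, so every xyⁱz is accepted.
Since N has 4 states, any run of length ≥ 4 visits 4+1 states, so by pigeonhole some state repeats within the first 4 steps — that repeat gives the pumpable loop.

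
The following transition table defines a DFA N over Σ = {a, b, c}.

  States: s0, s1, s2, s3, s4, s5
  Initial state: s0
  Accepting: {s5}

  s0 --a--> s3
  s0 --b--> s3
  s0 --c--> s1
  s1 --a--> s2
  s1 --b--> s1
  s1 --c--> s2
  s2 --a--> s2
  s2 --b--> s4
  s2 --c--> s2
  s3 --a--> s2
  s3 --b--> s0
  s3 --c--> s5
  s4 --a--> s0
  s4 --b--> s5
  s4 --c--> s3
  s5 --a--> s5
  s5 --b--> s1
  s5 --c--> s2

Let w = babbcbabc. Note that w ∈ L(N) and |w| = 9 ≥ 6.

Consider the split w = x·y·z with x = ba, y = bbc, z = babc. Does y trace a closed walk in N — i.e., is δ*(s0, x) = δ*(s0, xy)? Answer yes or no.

yes

Run of N on the first 5 characters of w = b a b b c:
  step 0: s0  (start)
  step 1: s3  (read b: s0→s3)
  step 2: s2  (read a: s3→s2)
  step 3: s4  (read b: s2→s4)
  step 4: s5  (read b: s4→s5)
  step 5: s2  (read c: s5→s2)

After x (step 2): s2. After xy (step 5): s2.
They match, so y = bbc drives N around a cycle from s2 back to itself; pumping y any number of times keeps N in s2 before reading z, and xyⁱz ∈ L(N) for every i ≥ 0.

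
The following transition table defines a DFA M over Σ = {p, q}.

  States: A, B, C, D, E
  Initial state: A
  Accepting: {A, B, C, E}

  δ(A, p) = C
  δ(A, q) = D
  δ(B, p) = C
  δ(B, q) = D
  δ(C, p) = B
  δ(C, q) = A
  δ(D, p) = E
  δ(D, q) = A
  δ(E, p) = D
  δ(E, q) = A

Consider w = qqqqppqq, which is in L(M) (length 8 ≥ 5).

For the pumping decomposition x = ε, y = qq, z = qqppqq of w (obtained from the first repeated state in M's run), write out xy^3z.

qqqqqqqqppqq

xy^3z = ε·qq·qq·qq·qqppqq = qqqqqqqqppqq.
Reading y = qq takes M from A back to A, so after x·y·y·y the machine is still in A, and z then leads to the accepting state A. Hence qqqqqqqqppqq ∈ L(M).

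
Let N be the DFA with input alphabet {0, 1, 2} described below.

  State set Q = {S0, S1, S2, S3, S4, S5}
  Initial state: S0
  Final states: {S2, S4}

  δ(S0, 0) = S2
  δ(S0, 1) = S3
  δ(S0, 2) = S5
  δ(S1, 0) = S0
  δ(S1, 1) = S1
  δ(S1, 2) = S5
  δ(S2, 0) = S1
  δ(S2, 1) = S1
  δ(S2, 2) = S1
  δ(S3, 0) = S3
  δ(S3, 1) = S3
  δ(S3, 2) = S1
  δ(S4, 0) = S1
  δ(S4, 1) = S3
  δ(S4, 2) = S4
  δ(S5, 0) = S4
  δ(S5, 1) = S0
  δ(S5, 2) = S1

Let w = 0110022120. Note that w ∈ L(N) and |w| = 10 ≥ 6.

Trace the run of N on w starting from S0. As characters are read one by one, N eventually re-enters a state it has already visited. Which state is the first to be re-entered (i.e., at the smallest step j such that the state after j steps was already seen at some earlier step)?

Run of N on w = 0 1 1 0 0 2 2 1 2 0:
  step 0: S0  (start)
  step 1: S2  (read 0: S0→S2)
  step 2: S1  (read 1: S2→S1)
  step 3: S1  (read 1: S1→S1)   ← first repeat (S1 seen earlier)
  step 4: S0  (read 0: S1→S0)
  step 5: S2  (read 0: S0→S2)
  step 6: S1  (read 2: S2→S1)
  step 7: S5  (read 2: S1→S5)
  step 8: S0  (read 1: S5→S0)
  step 9: S5  (read 2: S0→S5)
  step 10: S4  (read 0: S5→S4)

The earliest repeat is at step j = 3: N is in S1, which it already visited at step i = 2.
The DFA has 6 states, so the proof of the pumping lemma guarantees a repeated state among the first 6+1 visited; the segment between the two visits is the pumpable y.

S1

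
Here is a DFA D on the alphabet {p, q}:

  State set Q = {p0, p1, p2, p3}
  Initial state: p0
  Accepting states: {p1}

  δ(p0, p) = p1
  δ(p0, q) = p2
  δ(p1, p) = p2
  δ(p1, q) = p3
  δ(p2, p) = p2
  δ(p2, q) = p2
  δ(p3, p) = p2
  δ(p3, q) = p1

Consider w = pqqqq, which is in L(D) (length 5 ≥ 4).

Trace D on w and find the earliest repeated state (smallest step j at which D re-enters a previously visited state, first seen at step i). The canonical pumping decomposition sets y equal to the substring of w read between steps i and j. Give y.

State sequence: p0 -p-> p1 -q-> p3 -q-> p1 -q-> p3 -q-> p1
First repeat at step 3: p1 was already visited.

So i = 1, j = 3, giving x = w[0:1] = p, y = w[1:3] = qq, z = w[3:5] = qq.
Check: |xy| = 3 ≤ 4 and |y| = 2 ≥ 1. Reading y takes D from p1 back to p1, so every xyⁱz is accepted.
The DFA has 4 states, so the proof of the pumping lemma guarantees a repeated state among the first 4+1 visited; the segment between the two visits is the pumpable y.

qq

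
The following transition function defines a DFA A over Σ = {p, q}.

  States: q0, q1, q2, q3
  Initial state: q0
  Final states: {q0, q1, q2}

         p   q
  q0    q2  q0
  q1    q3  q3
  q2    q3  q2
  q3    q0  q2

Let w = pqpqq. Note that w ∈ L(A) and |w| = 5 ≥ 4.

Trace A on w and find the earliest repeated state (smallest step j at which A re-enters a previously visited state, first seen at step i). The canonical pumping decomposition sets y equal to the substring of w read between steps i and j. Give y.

State sequence: q0 -p-> q2 -q-> q2 -p-> q3 -q-> q2 -q-> q2
First repeat at step 2: q2 was already visited.

So i = 1, j = 2, giving x = w[0:1] = p, y = w[1:2] = q, z = w[2:5] = pqq.
Check: |xy| = 2 ≤ 4 and |y| = 1 ≥ 1. Reading y takes A from q2 back to q2, so every xyⁱz is accepted.

q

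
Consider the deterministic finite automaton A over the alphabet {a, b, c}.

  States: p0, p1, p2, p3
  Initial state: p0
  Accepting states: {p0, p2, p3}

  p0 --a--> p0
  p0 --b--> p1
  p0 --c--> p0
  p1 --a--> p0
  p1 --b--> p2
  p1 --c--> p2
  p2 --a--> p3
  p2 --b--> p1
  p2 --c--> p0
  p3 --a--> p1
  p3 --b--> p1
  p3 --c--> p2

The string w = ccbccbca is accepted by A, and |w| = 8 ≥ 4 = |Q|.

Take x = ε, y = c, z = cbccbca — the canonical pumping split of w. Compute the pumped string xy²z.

xy^2z = ε·c·c·cbccbca = cccbccbca.
Reading y = c takes A from p0 back to p0, so after x·y·y the machine is still in p0, and z then leads to the accepting state p3. Hence cccbccbca ∈ L(A).

cccbccbca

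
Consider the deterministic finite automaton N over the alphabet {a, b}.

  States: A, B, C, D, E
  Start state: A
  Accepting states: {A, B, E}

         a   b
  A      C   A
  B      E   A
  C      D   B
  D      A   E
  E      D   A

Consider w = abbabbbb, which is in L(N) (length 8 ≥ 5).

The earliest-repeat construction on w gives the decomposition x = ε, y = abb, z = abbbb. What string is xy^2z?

xy^2z = ε·abb·abb·abbbb = abbabbabbbb.
Reading y = abb takes N from A back to A, so after x·y·y the machine is still in A, and z then leads to the accepting state A. Hence abbabbabbbb ∈ L(N).

abbabbabbbb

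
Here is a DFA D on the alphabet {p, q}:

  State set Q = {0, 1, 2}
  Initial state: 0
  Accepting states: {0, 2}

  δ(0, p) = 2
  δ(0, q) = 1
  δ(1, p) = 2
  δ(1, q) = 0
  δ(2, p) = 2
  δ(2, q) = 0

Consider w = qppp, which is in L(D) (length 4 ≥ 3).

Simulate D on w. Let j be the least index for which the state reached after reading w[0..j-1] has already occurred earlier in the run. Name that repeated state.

State sequence: 0 -q-> 1 -p-> 2 -p-> 2 -p-> 2
First repeat at step 3: 2 was already visited.

The earliest repeat is at step j = 3: D is in 2, which it already visited at step i = 2.
Pumping length from the standard proof: p = 3 (the number of states). The repeated state found above gives |xy| = j ≤ 3 and |y| = j − i ≥ 1.

2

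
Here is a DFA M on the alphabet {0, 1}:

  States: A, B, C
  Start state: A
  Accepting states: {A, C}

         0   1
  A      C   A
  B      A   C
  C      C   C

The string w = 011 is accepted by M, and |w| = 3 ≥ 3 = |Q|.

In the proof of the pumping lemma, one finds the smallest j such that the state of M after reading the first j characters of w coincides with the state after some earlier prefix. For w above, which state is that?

State sequence: A -0-> C -1-> C -1-> C
First repeat at step 2: C was already visited.

The earliest repeat is at step j = 2: M is in C, which it already visited at step i = 1.
With |Q| = 3, pigeonhole forces a state repeat no later than step 3; the substring read between the first and second visits to that state can be pumped.

C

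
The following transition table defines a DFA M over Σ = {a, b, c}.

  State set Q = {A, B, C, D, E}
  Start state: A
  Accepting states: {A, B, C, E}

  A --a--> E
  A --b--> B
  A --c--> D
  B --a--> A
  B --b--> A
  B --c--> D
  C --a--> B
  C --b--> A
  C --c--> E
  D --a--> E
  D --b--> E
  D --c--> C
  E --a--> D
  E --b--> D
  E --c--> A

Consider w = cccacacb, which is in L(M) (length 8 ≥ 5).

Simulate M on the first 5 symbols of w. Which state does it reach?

State sequence: A -c-> D -c-> C -c-> E -a-> D -c-> C

After reading 5 characters, M is in state C.
(This kind of state-tracing is the core of the pumping-lemma construction: with 5 states, pigeonhole forces a repeat within the first 5 steps.)

C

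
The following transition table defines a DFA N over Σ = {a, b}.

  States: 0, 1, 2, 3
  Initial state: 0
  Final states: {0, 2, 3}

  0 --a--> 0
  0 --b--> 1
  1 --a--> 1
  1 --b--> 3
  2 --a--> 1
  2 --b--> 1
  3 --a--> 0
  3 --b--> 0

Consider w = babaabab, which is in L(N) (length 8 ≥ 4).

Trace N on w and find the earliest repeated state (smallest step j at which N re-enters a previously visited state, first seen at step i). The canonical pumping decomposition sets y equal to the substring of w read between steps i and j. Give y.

State sequence: 0 -b-> 1 -a-> 1 -b-> 3 -a-> 0 -a-> 0 -b-> 1 -a-> 1 -b-> 3
First repeat at step 2: 1 was already visited.

So i = 1, j = 2, giving x = w[0:1] = b, y = w[1:2] = a, z = w[2:8] = baabab.
Check: |xy| = 2 ≤ 4 and |y| = 1 ≥ 1. Reading y takes N from 1 back to 1, so every xyⁱz is accepted.
Pumping length from the standard proof: p = 4 (the number of states). The repeated state found above gives |xy| = j ≤ 4 and |y| = j − i ≥ 1.

a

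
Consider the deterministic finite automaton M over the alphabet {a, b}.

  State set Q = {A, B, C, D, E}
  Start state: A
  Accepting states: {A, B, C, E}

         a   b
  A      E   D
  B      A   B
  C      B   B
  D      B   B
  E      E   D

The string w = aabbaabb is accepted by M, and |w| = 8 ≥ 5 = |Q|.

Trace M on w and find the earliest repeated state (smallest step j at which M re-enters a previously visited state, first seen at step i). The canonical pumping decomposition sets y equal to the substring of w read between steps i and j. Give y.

State sequence: A -a-> E -a-> E -b-> D -b-> B -a-> A -a-> E -b-> D -b-> B
First repeat at step 2: E was already visited.

So i = 1, j = 2, giving x = w[0:1] = a, y = w[1:2] = a, z = w[2:8] = bbaabb.
Check: |xy| = 2 ≤ 5 and |y| = 1 ≥ 1. Reading y takes M from E back to E, so every xyⁱz is accepted.

a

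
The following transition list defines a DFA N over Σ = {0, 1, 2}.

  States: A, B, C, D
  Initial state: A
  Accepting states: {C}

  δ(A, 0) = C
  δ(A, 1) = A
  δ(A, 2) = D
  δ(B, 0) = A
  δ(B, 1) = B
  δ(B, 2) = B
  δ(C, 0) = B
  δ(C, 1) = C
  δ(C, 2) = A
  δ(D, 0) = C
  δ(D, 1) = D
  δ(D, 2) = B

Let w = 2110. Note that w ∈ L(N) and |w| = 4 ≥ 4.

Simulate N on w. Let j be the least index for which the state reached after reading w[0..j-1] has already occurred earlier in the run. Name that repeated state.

Run of N on w = 2 1 1 0:
  step 0: A  (start)
  step 1: D  (read 2: A→D)
  step 2: D  (read 1: D→D)   ← first repeat (D seen earlier)
  step 3: D  (read 1: D→D)
  step 4: C  (read 0: D→C)

The earliest repeat is at step j = 2: N is in D, which it already visited at step i = 1.
With |Q| = 4, pigeonhole forces a state repeat no later than step 4; the substring read between the first and second visits to that state can be pumped.

D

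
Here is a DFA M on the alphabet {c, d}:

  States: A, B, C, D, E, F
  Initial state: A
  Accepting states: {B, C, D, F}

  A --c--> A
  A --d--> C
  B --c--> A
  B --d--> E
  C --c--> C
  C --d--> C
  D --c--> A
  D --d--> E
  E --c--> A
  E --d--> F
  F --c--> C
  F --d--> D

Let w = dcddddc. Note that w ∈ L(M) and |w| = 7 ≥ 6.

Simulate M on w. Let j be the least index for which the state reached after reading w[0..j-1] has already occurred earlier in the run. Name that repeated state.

C

State sequence: A -d-> C -c-> C -d-> C -d-> C -d-> C -d-> C -c-> C
First repeat at step 2: C was already visited.

The earliest repeat is at step j = 2: M is in C, which it already visited at step i = 1.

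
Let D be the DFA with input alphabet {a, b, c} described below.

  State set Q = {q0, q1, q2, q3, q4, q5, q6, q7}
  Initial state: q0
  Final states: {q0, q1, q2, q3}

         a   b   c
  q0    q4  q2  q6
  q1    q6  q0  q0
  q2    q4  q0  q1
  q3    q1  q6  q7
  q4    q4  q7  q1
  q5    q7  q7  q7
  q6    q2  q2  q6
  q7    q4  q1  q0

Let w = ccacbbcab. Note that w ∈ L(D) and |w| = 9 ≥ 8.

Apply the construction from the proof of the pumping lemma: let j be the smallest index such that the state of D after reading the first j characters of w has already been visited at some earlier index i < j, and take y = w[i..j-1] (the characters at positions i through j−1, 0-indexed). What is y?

State sequence: q0 -c-> q6 -c-> q6 -a-> q2 -c-> q1 -b-> q0 -b-> q2 -c-> q1 -a-> q6 -b-> q2
First repeat at step 2: q6 was already visited.

So i = 1, j = 2, giving x = w[0:1] = c, y = w[1:2] = c, z = w[2:9] = acbbcab.
Check: |xy| = 2 ≤ 8 and |y| = 1 ≥ 1. Reading y takes D from q6 back to q6, so every xyⁱz is accepted.

c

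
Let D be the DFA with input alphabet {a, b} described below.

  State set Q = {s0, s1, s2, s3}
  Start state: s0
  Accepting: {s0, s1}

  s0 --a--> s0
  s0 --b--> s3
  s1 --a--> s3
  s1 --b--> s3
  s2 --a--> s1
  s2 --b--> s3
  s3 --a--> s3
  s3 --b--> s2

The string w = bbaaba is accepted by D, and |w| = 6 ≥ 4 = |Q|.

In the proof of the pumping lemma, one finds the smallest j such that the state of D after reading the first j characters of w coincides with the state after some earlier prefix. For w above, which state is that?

State sequence: s0 -b-> s3 -b-> s2 -a-> s1 -a-> s3 -b-> s2 -a-> s1
First repeat at step 4: s3 was already visited.

The earliest repeat is at step j = 4: D is in s3, which it already visited at step i = 1.
The DFA has 4 states, so the proof of the pumping lemma guarantees a repeated state among the first 4+1 visited; the segment between the two visits is the pumpable y.

s3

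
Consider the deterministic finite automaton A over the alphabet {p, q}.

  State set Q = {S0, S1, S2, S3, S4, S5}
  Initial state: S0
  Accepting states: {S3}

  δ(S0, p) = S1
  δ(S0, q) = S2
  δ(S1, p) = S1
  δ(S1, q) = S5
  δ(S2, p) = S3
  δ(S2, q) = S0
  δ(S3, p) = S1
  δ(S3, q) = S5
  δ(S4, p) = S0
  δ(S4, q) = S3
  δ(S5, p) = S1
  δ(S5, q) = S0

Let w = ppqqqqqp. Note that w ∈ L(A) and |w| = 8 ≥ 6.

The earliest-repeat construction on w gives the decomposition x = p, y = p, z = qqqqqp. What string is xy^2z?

xy^2z = p·p·p·qqqqqp = pppqqqqqp.
Reading y = p takes A from S1 back to S1, so after x·y·y the machine is still in S1, and z then leads to the accepting state S3. Hence pppqqqqqp ∈ L(A).

pppqqqqqp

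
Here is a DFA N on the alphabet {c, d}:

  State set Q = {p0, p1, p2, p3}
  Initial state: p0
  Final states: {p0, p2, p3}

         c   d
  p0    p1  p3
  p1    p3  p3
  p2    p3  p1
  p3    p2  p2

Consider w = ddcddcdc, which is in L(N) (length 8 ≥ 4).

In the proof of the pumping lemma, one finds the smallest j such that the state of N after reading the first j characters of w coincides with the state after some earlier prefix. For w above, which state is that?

p3

State sequence: p0 -d-> p3 -d-> p2 -c-> p3 -d-> p2 -d-> p1 -c-> p3 -d-> p2 -c-> p3
First repeat at step 3: p3 was already visited.

The earliest repeat is at step j = 3: N is in p3, which it already visited at step i = 1.
Since N has 4 states, any run of length ≥ 4 visits 4+1 states, so by pigeonhole some state repeats within the first 4 steps — that repeat gives the pumpable loop.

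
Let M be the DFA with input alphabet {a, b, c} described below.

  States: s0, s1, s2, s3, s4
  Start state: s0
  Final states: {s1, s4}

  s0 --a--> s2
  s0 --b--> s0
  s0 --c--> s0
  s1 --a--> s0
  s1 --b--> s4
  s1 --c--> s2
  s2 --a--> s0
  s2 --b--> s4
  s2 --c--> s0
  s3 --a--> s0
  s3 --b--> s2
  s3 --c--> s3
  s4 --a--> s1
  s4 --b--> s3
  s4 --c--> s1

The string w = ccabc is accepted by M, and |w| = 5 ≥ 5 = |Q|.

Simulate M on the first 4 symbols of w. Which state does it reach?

s4

Run of M on the first 4 characters of w = c c a b:
  step 0: s0  (start)
  step 1: s0  (read c: s0→s0)
  step 2: s0  (read c: s0→s0)
  step 3: s2  (read a: s0→s2)
  step 4: s4  (read b: s2→s4)

After reading 4 characters, M is in state s4.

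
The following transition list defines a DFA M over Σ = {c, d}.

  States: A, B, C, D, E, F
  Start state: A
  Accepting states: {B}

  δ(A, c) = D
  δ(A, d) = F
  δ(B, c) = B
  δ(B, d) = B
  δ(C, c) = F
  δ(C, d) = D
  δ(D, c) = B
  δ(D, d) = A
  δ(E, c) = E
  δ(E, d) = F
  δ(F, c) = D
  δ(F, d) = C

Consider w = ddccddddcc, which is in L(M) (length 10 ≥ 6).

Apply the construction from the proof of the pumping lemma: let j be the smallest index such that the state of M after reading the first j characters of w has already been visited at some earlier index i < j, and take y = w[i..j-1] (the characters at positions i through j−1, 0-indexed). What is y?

Run of M on w = d d c c d d d d c c:
  step 0: A  (start)
  step 1: F  (read d: A→F)
  step 2: C  (read d: F→C)
  step 3: F  (read c: C→F)   ← first repeat (F seen earlier)
  step 4: D  (read c: F→D)
  step 5: A  (read d: D→A)
  step 6: F  (read d: A→F)
  step 7: C  (read d: F→C)
  step 8: D  (read d: C→D)
  step 9: B  (read c: D→B)
  step 10: B  (read c: B→B)

So i = 1, j = 3, giving x = w[0:1] = d, y = w[1:3] = dc, z = w[3:10] = cddddcc.
Check: |xy| = 3 ≤ 6 and |y| = 2 ≥ 1. Reading y takes M from F back to F, so every xyⁱz is accepted.
Since M has 6 states, any run of length ≥ 6 visits 6+1 states, so by pigeonhole some state repeats within the first 6 steps — that repeat gives the pumpable loop.

dc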